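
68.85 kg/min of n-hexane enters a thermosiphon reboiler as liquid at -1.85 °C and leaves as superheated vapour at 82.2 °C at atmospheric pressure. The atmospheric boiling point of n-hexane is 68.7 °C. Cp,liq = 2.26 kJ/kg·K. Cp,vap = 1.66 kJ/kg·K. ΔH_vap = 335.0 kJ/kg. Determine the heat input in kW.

liquid -1.85→68.7 °C: 159.44 kJ/kg
vaporisation at 68.7 °C: 335 kJ/kg
vapour 68.7→82.2 °C: 22.41 kJ/kg
Δh = 159.44 + 335 + 22.41 = 516.85 kJ/kg
Q = ṁ·Δh = 68.85 kg/min × 516.85 kJ/kg = 35585 kJ/min
|Q| = 593.09 kW

Q = 593 kW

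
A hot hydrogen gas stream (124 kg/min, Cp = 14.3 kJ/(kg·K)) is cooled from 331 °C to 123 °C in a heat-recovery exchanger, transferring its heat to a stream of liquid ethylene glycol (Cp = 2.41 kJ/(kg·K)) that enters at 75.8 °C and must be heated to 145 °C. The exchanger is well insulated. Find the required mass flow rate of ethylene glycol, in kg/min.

ṁ_c = 2210 kg/min

Heat released by hot stream: Q = 124 × 14.3 × (331 − 123) = 368830 kJ/min
Energy balance on cold side (adiabatic exchanger): Q = ṁ_c·Cp_c·(T_c,out − T_c,in)
ṁ_c = 368830 / [2.41 × (145 − 75.8)] = 2211.6 kg/min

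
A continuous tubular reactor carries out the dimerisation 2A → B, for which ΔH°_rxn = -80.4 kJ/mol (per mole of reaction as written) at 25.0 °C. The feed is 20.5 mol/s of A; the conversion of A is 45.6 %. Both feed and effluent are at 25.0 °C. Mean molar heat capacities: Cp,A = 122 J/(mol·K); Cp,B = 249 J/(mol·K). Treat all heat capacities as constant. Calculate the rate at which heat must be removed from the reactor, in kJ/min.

Extent of reaction ξ = 0.456 × 20.5 / 2 = 4.674 mol/s
Reaction term: ξ·ΔH°_rxn = 4.674 × -80.4 = -375.79 kJ/s
Q = ΔH = -375.79 kJ/s = -375.79 kW
Heat removed = 22547 kJ/min

Q_out = 22500 kJ/min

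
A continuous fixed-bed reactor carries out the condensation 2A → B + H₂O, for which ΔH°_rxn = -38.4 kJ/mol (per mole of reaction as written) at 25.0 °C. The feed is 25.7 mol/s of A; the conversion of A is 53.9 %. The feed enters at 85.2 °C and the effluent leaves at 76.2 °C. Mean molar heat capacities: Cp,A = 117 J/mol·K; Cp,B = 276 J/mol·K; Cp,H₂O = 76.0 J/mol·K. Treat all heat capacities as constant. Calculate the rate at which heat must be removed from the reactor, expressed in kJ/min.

Extent of reaction ξ = 0.539 × 25.7 / 2 = 6.9262 mol/s
Reaction term: ξ·ΔH°_rxn = 6.9262 × -38.4 = -265.96 kJ/s
Sensible, feed 85.2→25 °C: -181.02 kJ/s
Outlet flows (mol/s): A 11.848, B 6.9262, H₂O 6.9262
Sensible, products 25→76.2 °C: 195.8 kJ/s
Q = ΔH = -251.18 kJ/s = -251.18 kW
Heat removed = 15071 kJ/min

Q_out = 15100 kJ/min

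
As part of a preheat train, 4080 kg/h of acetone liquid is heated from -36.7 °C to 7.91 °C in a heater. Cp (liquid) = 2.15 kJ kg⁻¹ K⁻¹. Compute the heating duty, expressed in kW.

Q = ṁ·Cp·ΔT = 4080 × 2.15 × (7.91 − -36.7) = 391320 kJ/h
Converting: 391320 / 3600 s = 108.7 kW

Q = 109 kW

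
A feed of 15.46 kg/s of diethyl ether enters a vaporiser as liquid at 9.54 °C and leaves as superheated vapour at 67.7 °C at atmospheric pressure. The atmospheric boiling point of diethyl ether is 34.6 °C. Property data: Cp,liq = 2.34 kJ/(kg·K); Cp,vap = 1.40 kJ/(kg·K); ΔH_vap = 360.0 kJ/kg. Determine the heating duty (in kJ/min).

Q = 431000 kJ/min

liquid 9.54→34.6 °C: 58.64 kJ/kg
vaporisation at 34.6 °C: 360 kJ/kg
vapour 34.6→67.7 °C: 46.34 kJ/kg
Δh = 58.64 + 360 + 46.34 = 464.98 kJ/kg
Q = ṁ·Δh = 15.46 kg/s × 464.98 kJ/kg = 7188.6 kJ/s
|Q| = 7188.6 kW = 431320 kJ/min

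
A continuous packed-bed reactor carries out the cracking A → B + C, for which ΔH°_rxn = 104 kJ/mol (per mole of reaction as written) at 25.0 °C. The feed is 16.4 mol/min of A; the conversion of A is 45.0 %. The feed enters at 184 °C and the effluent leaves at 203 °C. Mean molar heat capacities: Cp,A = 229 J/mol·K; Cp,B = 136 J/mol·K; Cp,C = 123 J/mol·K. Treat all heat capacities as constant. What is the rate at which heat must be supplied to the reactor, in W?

Q_in = 14600 W

Extent of reaction ξ = 0.450 × 16.4 = 7.38 mol/min
Reaction term: ξ·ΔH°_rxn = 7.38 × 104 = 767.52 kJ/min
Sensible, feed 184→25 °C: -597.14 kJ/min
Outlet flows (mol/min): A 9.02, B 7.38, C 7.38
Sensible, products 25→203 °C: 707.91 kJ/min
Q = ΔH = 878.29 kJ/min = 14.638 kW
Heat supplied = 14638 W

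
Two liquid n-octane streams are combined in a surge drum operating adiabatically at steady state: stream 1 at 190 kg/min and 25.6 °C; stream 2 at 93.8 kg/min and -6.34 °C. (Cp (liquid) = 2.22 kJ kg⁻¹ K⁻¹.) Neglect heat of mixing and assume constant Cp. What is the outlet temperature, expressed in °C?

Energy balance with Q = 0: Σ ṁᵢCp,ᵢ(T_out − Tᵢ) = 0
T_out = Σ ṁᵢCp,ᵢTᵢ / Σ ṁᵢCp,ᵢ
      = 9477.9 / 630.04 = 15.043 °C

T_out = 15.0 °C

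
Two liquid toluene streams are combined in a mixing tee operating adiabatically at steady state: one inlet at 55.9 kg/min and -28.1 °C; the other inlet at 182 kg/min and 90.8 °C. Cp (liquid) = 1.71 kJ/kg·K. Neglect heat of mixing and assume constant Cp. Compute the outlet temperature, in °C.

T_out = 62.9 °C

Energy balance with Q = 0: Σ ṁᵢCp,ᵢ(T_out − Tᵢ) = 0
Σ ṁᵢCp,ᵢTᵢ = 55.9×1.71×-28.1 + 182×1.71×90.8 = 25573
Σ ṁᵢCp,ᵢ = 55.9×1.71 + 182×1.71 = 406.81
T_out = 25573 / 406.81 = 62.862 °C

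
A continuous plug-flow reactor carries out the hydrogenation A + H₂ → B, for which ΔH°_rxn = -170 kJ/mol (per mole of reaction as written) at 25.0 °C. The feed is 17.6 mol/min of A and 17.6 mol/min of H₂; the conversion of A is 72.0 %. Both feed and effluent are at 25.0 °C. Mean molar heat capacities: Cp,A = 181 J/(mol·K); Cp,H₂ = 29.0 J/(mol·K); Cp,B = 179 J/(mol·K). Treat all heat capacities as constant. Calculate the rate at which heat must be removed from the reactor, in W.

Q_out = 35900 W

Extent of reaction ξ = 0.720 × 17.6 = 12.672 mol/min
Reaction term: ξ·ΔH°_rxn = 12.672 × -170 = -2154.2 kJ/min
Q = ΔH = -2154.2 kJ/min = -35.904 kW
Heat removed = 35904 W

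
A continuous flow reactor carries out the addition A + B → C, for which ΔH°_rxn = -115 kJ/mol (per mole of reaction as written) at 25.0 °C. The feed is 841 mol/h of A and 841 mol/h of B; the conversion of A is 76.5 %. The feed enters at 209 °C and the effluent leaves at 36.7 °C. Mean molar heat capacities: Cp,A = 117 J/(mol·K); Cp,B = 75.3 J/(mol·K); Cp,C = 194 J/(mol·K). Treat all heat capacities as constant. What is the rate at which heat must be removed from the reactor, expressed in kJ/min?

Extent of reaction ξ = 0.765 × 841 = 643.37 mol/h
Reaction term: ξ·ΔH°_rxn = 643.37 × -115 = -73987 kJ/h
Sensible, feed 209→25 °C: -29757 kJ/h
Outlet flows (mol/h): A 197.63, B 197.63, C 643.37
Sensible, products 25→36.7 °C: 1905 kJ/h
Q = ΔH = -101840 kJ/h = -28.289 kW
Heat removed = 1697.3 kJ/min

Q_out = 1700 kJ/min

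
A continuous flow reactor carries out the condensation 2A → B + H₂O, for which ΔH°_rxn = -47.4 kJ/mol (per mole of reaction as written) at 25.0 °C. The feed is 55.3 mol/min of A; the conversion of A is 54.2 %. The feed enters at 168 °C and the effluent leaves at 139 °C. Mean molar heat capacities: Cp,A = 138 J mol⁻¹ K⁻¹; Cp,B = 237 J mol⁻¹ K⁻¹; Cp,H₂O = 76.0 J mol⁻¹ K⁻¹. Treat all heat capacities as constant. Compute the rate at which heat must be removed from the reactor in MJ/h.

Extent of reaction ξ = 0.542 × 55.3 / 2 = 14.986 mol/min
Reaction term: ξ·ΔH°_rxn = 14.986 × -47.4 = -710.35 kJ/min
Sensible, feed 168→25 °C: -1091.3 kJ/min
Outlet flows (mol/min): A 25.327, B 14.986, H₂O 14.986
Sensible, products 25→139 °C: 933.19 kJ/min
Q = ΔH = -868.45 kJ/min = -14.474 kW
Heat removed = 52.107 MJ/h

Q_out = 52.1 MJ/h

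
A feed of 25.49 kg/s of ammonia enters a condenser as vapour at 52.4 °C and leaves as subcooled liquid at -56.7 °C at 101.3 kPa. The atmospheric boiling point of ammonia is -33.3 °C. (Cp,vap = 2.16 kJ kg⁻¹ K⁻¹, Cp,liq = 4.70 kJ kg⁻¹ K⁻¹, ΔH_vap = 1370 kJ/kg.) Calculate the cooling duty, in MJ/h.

vapour 52.4→-33.3 °C: -185.11 kJ/kg
condensation at -33.3 °C: -1370 kJ/kg
liquid -33.3→-56.7 °C: -109.98 kJ/kg
Δh = -185.11 + -1370 + -109.98 = -1665.1 kJ/kg
Q = ṁ·Δh = 25.49 kg/s × -1665.1 kJ/kg = -42443 kJ/s
|Q| = 42443 kW = 152800 MJ/h

Q_c = 153000 MJ/h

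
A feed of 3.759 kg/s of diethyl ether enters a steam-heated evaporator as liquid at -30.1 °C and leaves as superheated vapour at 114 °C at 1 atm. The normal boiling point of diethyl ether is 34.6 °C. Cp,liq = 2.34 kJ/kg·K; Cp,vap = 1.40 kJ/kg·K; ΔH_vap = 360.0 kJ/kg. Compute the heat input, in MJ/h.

liquid -30.1→34.6 °C: 151.4 kJ/kg
vaporisation at 34.6 °C: 360 kJ/kg
vapour 34.6→114 °C: 111.16 kJ/kg
Δh = 151.4 + 360 + 111.16 = 622.56 kJ/kg
Q = ṁ·Δh = 3.759 kg/s × 622.56 kJ/kg = 2340.2 kJ/s
|Q| = 2340.2 kW = 8424.7 MJ/h

Q = 8420 MJ/h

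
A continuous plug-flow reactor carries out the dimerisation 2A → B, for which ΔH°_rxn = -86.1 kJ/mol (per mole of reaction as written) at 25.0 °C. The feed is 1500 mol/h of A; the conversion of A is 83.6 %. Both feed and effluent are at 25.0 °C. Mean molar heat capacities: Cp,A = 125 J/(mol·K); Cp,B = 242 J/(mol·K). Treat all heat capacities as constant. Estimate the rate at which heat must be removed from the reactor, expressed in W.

Q_out = 15000 W

Extent of reaction ξ = 0.836 × 1500 / 2 = 627 mol/h
Reaction term: ξ·ΔH°_rxn = 627 × -86.1 = -53985 kJ/h
Q = ΔH = -53985 kJ/h = -14.996 kW
Heat removed = 14996 W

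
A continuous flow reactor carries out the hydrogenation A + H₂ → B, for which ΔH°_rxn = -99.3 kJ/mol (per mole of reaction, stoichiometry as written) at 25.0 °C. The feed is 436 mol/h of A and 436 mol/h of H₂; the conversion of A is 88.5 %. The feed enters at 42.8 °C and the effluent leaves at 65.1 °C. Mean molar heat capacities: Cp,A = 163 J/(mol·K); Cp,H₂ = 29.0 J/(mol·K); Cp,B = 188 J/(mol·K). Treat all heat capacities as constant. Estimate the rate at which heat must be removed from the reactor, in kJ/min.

Extent of reaction ξ = 0.885 × 436 = 385.86 mol/h
Reaction term: ξ·ΔH°_rxn = 385.86 × -99.3 = -38316 kJ/h
Sensible, feed 42.8→25 °C: -1490.1 kJ/h
Outlet flows (mol/h): A 50.14, H₂ 50.14, B 385.86
Sensible, products 25→65.1 °C: 3295 kJ/h
Q = ΔH = -36511 kJ/h = -10.142 kW
Heat removed = 608.52 kJ/min

Q_out = 609 kJ/min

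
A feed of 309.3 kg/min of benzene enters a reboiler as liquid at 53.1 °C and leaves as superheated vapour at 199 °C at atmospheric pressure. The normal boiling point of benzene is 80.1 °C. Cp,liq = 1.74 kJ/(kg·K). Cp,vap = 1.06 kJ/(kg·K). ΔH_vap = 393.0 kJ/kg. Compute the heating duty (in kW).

Q = 2920 kW

liquid 53.1→80.1 °C: 46.98 kJ/kg
vaporisation at 80.1 °C: 393 kJ/kg
vapour 80.1→199 °C: 126.03 kJ/kg
Δh = 46.98 + 393 + 126.03 = 566.01 kJ/kg
Q = ṁ·Δh = 309.3 kg/min × 566.01 kJ/kg = 175070 kJ/min
|Q| = 2917.8 kW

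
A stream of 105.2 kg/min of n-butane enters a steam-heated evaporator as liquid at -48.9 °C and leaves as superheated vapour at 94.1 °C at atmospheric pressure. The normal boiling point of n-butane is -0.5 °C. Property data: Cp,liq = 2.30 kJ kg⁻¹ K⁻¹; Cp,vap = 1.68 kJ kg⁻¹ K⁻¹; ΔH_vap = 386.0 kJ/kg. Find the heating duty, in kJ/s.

liquid -48.9→-0.5 °C: 111.32 kJ/kg
vaporisation at -0.5 °C: 386 kJ/kg
vapour -0.5→94.1 °C: 158.93 kJ/kg
Δh = 111.32 + 386 + 158.93 = 656.25 kJ/kg
Q = ṁ·Δh = 105.2 kg/min × 656.25 kJ/kg = 69037 kJ/min
|Q| = 1150.6 kW

Q = 1150 kJ/s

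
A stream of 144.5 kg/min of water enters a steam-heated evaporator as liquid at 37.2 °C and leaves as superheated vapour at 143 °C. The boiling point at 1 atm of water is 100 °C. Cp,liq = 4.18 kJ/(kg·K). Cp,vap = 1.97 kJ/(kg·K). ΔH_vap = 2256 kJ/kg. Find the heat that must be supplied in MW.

liquid 37.2→100 °C: 262.5 kJ/kg
vaporisation at 100 °C: 2256 kJ/kg
vapour 100→143 °C: 84.71 kJ/kg
Δh = 262.5 + 2256 + 84.71 = 2603.2 kJ/kg
Q = ṁ·Δh = 144.5 kg/min × 2603.2 kJ/kg = 376160 kJ/min
|Q| = 6269.4 kW = 6.2694 MW

Q = 6.27 MW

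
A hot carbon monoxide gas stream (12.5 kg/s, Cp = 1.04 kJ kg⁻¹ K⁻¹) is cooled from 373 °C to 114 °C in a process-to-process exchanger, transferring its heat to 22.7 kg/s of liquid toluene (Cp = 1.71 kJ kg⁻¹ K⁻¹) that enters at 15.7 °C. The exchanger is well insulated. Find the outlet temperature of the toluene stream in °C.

Heat released by hot stream: Q = 12.5 × 1.04 × (373 − 114) = 3367 kJ/s
Energy balance on cold side (adiabatic exchanger): Q = ṁ_c·Cp_c·(T_c,out − T_c,in)
T_c,out = 15.7 + 3367/(22.7 × 1.71) = 102.44 °C

T_c,out = 102 °C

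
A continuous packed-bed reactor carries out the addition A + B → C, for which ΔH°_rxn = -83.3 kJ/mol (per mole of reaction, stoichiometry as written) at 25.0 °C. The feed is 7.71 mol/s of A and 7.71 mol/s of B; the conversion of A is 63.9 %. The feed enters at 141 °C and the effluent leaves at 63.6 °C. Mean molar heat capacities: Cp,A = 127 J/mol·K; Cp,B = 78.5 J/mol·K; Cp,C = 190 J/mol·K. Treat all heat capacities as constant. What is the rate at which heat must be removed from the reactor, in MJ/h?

Extent of reaction ξ = 0.639 × 7.71 = 4.9267 mol/s
Reaction term: ξ·ΔH°_rxn = 4.9267 × -83.3 = -410.39 kJ/s
Sensible, feed 141→25 °C: -183.79 kJ/s
Outlet flows (mol/s): A 2.7833, B 2.7833, C 4.9267
Sensible, products 25→63.6 °C: 58.21 kJ/s
Q = ΔH = -535.97 kJ/s = -535.97 kW
Heat removed = 1929.5 MJ/h

Q_out = 1930 MJ/h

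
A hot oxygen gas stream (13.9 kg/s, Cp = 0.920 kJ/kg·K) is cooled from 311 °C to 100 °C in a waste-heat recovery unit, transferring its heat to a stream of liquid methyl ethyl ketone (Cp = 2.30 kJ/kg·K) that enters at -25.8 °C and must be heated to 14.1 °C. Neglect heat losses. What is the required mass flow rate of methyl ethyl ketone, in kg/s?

ṁ_c = 29.4 kg/s

Heat released by hot stream: Q = 13.9 × 0.920 × (311 − 100) = 2698.3 kJ/s
Energy balance on cold side (adiabatic exchanger): Q = ṁ_c·Cp_c·(T_c,out − T_c,in)
ṁ_c = 2698.3 / [2.30 × (14.1 − -25.8)] = 29.403 kg/s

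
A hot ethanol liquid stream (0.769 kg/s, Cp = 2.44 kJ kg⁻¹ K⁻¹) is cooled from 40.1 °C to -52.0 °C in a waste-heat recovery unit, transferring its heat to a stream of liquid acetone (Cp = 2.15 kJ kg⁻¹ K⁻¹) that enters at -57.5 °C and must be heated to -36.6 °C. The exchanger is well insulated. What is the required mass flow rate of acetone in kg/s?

Heat released by hot stream: Q = 0.769 × 2.44 × (40.1 − -52.0) = 172.81 kJ/s
Energy balance on cold side (adiabatic exchanger): Q = ṁ_c·Cp_c·(T_c,out − T_c,in)
ṁ_c = 172.81 / [2.15 × (-36.6 − -57.5)] = 3.8458 kg/s

ṁ_c = 3.85 kg/s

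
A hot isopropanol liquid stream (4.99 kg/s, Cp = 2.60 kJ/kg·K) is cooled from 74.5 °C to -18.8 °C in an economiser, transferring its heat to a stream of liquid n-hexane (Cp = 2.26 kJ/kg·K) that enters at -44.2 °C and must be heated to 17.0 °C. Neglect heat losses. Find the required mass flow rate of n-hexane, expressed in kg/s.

Heat released by hot stream: Q = 4.99 × 2.60 × (74.5 − -18.8) = 1210.5 kJ/s
Energy balance on cold side (adiabatic exchanger): Q = ṁ_c·Cp_c·(T_c,out − T_c,in)
ṁ_c = 1210.5 / [2.26 × (17.0 − -44.2)] = 8.7518 kg/s

ṁ_c = 8.75 kg/s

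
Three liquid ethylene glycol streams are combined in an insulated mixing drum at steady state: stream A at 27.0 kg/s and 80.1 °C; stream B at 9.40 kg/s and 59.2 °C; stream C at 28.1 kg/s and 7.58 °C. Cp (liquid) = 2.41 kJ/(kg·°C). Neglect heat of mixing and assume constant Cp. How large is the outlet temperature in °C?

T_out = 45.5 °C

No heat crosses the boundary, so H_out = H_in.
T_out = Σ ṁᵢCp,ᵢTᵢ / Σ ṁᵢCp,ᵢ
      = 7066.5 / 155.45 = 45.46 °C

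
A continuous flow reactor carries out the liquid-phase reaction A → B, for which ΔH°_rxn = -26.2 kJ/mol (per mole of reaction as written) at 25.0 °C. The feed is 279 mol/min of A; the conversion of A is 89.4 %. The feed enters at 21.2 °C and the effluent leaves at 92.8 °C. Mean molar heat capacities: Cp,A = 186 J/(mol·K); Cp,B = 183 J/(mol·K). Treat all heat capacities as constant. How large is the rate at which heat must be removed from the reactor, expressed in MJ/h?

Q_out = 172 MJ/h

Extent of reaction ξ = 0.894 × 279 = 249.43 mol/min
Reaction term: ξ·ΔH°_rxn = 249.43 × -26.2 = -6535 kJ/min
Sensible, feed 21.2→25 °C: 197.2 kJ/min
Outlet flows (mol/min): A 29.574, B 249.43
Sensible, products 25→92.8 °C: 3467.7 kJ/min
Q = ΔH = -2870.1 kJ/min = -47.835 kW
Heat removed = 172.21 MJ/h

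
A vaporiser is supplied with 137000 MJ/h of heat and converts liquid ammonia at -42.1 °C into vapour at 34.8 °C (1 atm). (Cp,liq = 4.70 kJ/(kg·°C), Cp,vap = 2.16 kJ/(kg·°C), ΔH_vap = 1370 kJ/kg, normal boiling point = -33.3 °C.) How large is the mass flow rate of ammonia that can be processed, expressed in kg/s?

Δh = 4.70×(-33.3−-42.1) + 1370 + 2.16×(34.8−-33.3) = 1558.5 kJ/kg
Q = 137000 MJ/h = 38056 kJ/s = 38056 kJ/s
ṁ = Q/Δh = 38056 / 1558.5 = 24.419 kg/s

ṁ = 24.4 kg/s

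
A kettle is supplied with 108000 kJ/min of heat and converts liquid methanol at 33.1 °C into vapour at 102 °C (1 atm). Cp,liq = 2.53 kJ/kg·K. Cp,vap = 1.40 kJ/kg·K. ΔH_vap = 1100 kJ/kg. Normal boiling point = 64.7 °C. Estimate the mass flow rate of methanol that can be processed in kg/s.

Δh = 2.53×(64.7−33.1) + 1100 + 1.40×(102−64.7) = 1232.2 kJ/kg
Q = 108000 kJ/min = 1800 kJ/s = 1800 kJ/s
ṁ = Q/Δh = 1800 / 1232.2 = 1.4608 kg/s

ṁ = 1.46 kg/s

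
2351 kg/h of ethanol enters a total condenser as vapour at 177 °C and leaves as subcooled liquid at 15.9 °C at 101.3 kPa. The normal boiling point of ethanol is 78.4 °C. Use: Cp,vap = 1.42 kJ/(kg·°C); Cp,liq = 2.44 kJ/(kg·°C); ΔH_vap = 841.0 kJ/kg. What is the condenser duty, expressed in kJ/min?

Q_c = 44400 kJ/min

vapour 177→78.4 °C: -140.01 kJ/kg
condensation at 78.4 °C: -841 kJ/kg
liquid 78.4→15.9 °C: -152.5 kJ/kg
Δh = -140.01 + -841 + -152.5 = -1133.5 kJ/kg
Q = ṁ·Δh = 2351 kg/h × -1133.5 kJ/kg = -2.6649e+06 kJ/h
|Q| = 740.25 kW = 44415 kJ/min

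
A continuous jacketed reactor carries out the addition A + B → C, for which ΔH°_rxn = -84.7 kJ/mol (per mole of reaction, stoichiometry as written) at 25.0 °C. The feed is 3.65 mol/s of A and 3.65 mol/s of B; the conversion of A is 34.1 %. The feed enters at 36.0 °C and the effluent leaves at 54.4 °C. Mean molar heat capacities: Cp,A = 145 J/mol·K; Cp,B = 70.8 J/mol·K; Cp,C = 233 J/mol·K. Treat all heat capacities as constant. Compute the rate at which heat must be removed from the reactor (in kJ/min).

Extent of reaction ξ = 0.341 × 3.65 = 1.2447 mol/s
Reaction term: ξ·ΔH°_rxn = 1.2447 × -84.7 = -105.42 kJ/s
Sensible, feed 36.0→25 °C: -8.6644 kJ/s
Outlet flows (mol/s): A 2.4053, B 2.4053, C 1.2447
Sensible, products 25→54.4 °C: 23.787 kJ/s
Q = ΔH = -90.299 kJ/s = -90.299 kW
Heat removed = 5418 kJ/min

Q_out = 5420 kJ/min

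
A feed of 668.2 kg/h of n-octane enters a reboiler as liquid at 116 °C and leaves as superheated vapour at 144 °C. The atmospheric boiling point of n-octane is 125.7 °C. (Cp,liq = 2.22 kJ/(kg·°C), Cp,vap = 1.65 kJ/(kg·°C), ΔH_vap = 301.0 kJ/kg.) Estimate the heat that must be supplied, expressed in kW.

Q = 65.5 kW

liquid 116→125.7 °C: 21.534 kJ/kg
vaporisation at 125.7 °C: 301 kJ/kg
vapour 125.7→144 °C: 30.195 kJ/kg
Δh = 21.534 + 301 + 30.195 = 352.73 kJ/kg
Q = ṁ·Δh = 668.2 kg/h × 352.73 kJ/kg = 235690 kJ/h
|Q| = 65.47 kW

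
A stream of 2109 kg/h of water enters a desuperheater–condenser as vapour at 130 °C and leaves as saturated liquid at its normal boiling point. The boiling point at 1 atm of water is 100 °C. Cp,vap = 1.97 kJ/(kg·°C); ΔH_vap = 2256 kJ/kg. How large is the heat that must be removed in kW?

Q_c = 1360 kW

vapour 130→100 °C: -59.1 kJ/kg
condensation at 100 °C: -2256 kJ/kg
Δh = -59.1 + -2256 = -2315.1 kJ/kg
Q = ṁ·Δh = 2109 kg/h × -2315.1 kJ/kg = -4.8825e+06 kJ/h
|Q| = 1356.3 kW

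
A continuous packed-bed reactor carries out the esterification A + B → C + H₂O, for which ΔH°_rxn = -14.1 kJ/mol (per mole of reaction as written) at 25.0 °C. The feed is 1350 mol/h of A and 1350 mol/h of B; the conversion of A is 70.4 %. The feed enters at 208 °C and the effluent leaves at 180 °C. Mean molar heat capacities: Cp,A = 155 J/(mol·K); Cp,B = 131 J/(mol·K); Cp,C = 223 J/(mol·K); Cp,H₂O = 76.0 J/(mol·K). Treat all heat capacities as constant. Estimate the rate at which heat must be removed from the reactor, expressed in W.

Extent of reaction ξ = 0.704 × 1350 = 950.4 mol/h
Reaction term: ξ·ΔH°_rxn = 950.4 × -14.1 = -13401 kJ/h
Sensible, feed 208→25 °C: -70656 kJ/h
Outlet flows (mol/h): A 399.6, B 399.6, C 950.4, H₂O 950.4
Sensible, products 25→180 °C: 61761 kJ/h
Q = ΔH = -22296 kJ/h = -6.1934 kW
Heat removed = 6193.4 W

Q_out = 6190 W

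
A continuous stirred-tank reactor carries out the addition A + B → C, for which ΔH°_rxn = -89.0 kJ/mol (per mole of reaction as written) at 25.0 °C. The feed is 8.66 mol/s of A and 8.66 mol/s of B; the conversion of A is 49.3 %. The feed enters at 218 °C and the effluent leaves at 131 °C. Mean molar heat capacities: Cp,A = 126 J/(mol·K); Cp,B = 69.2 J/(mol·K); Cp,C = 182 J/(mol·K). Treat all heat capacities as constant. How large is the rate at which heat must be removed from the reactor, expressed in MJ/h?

Q_out = 1920 MJ/h

Extent of reaction ξ = 0.493 × 8.66 = 4.2694 mol/s
Reaction term: ξ·ΔH°_rxn = 4.2694 × -89.0 = -379.97 kJ/s
Sensible, feed 218→25 °C: -326.25 kJ/s
Outlet flows (mol/s): A 4.3906, B 4.3906, C 4.2694
Sensible, products 25→131 °C: 173.21 kJ/s
Q = ΔH = -533.02 kJ/s = -533.02 kW
Heat removed = 1918.9 MJ/h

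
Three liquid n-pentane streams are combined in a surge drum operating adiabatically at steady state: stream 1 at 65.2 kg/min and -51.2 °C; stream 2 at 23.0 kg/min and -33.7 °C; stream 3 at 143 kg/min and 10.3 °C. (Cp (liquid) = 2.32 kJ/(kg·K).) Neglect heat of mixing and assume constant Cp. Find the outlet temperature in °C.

Energy balance with Q = 0: Σ ṁᵢCp,ᵢ(T_out − Tᵢ) = 0
Σ ṁᵢCp,ᵢTᵢ = 65.2×2.32×-51.2 + 23.0×2.32×-33.7 + 143×2.32×10.3 = -6125.8
Σ ṁᵢCp,ᵢ = 65.2×2.32 + 23.0×2.32 + 143×2.32 = 536.38
T_out = -6125.8 / 536.38 = -11.421 °C

T_out = -11.4 °C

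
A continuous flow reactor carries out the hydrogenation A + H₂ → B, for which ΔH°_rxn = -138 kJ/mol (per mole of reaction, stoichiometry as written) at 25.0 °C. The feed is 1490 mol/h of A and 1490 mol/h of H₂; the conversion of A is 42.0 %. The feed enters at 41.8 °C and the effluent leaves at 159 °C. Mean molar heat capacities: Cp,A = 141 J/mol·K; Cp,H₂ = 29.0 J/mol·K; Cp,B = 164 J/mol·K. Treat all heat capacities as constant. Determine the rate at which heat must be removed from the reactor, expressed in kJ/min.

Q_out = 953 kJ/min

Extent of reaction ξ = 0.420 × 1490 = 625.8 mol/h
Reaction term: ξ·ΔH°_rxn = 625.8 × -138 = -86360 kJ/h
Sensible, feed 41.8→25 °C: -4255.4 kJ/h
Outlet flows (mol/h): A 864.2, H₂ 864.2, B 625.8
Sensible, products 25→159 °C: 33439 kJ/h
Q = ΔH = -57177 kJ/h = -15.882 kW
Heat removed = 952.95 kJ/min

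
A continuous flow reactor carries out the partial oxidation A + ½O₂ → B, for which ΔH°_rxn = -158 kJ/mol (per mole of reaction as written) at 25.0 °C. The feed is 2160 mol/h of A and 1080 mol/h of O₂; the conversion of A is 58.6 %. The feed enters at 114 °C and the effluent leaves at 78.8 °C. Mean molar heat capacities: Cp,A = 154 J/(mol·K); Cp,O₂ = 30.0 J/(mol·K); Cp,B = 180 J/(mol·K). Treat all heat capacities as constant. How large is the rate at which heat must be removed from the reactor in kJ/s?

Extent of reaction ξ = 0.586 × 2160 = 1265.8 mol/h
Reaction term: ξ·ΔH°_rxn = 1265.8 × -158 = -199990 kJ/h
Sensible, feed 114→25 °C: -32489 kJ/h
Outlet flows (mol/h): A 894.24, O₂ 447.12, B 1265.8
Sensible, products 25→78.8 °C: 20388 kJ/h
Q = ΔH = -212090 kJ/h = -58.914 kW
Heat removed = 58.914 kJ/s

Q_out = 58.9 kJ/s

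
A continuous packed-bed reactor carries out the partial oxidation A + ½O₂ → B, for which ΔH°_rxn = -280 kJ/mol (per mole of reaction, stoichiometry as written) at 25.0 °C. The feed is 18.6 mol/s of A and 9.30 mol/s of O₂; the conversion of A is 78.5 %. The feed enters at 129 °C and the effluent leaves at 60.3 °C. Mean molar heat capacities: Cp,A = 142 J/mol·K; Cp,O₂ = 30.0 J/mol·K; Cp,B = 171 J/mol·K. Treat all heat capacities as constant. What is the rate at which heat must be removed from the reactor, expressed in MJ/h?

Q_out = 15400 MJ/h

Extent of reaction ξ = 0.785 × 18.6 = 14.601 mol/s
Reaction term: ξ·ΔH°_rxn = 14.601 × -280 = -4088.3 kJ/s
Sensible, feed 129→25 °C: -303.7 kJ/s
Outlet flows (mol/s): A 3.999, O₂ 1.9995, B 14.601
Sensible, products 25→60.3 °C: 110.3 kJ/s
Q = ΔH = -4281.7 kJ/s = -4281.7 kW
Heat removed = 15414 MJ/h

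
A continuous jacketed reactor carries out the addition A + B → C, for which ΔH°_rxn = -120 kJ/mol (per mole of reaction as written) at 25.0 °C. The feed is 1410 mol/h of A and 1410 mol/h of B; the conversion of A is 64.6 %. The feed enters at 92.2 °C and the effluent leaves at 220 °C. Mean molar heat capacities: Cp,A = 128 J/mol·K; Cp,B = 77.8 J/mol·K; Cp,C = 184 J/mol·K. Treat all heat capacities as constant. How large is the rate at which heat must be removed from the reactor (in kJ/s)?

Q_out = 21.1 kJ/s

Extent of reaction ξ = 0.646 × 1410 = 910.86 mol/h
Reaction term: ξ·ΔH°_rxn = 910.86 × -120 = -109300 kJ/h
Sensible, feed 92.2→25 °C: -19500 kJ/h
Outlet flows (mol/h): A 499.14, B 499.14, C 910.86
Sensible, products 25→220 °C: 52713 kJ/h
Q = ΔH = -76091 kJ/h = -21.136 kW
Heat removed = 21.136 kJ/s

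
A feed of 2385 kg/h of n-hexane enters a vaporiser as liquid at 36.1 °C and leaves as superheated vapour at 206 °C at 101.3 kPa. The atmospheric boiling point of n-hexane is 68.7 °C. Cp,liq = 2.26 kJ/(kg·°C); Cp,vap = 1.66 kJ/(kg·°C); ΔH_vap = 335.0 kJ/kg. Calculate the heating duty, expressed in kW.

liquid 36.1→68.7 °C: 73.676 kJ/kg
vaporisation at 68.7 °C: 335 kJ/kg
vapour 68.7→206 °C: 227.92 kJ/kg
Δh = 73.676 + 335 + 227.92 = 636.59 kJ/kg
Q = ṁ·Δh = 2385 kg/h × 636.59 kJ/kg = 1.5183e+06 kJ/h
|Q| = 421.74 kW

Q = 422 kW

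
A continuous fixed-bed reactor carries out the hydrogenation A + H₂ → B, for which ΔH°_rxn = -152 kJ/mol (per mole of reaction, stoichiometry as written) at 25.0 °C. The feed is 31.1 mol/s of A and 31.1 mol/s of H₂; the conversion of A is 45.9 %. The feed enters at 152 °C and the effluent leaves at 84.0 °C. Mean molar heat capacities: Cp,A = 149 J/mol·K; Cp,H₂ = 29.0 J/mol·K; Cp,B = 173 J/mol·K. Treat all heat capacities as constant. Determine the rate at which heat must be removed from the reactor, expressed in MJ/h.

Q_out = 9180 MJ/h

Extent of reaction ξ = 0.459 × 31.1 = 14.275 mol/s
Reaction term: ξ·ΔH°_rxn = 14.275 × -152 = -2169.8 kJ/s
Sensible, feed 152→25 °C: -703.05 kJ/s
Outlet flows (mol/s): A 16.825, H₂ 16.825, B 14.275
Sensible, products 25→84.0 °C: 322.4 kJ/s
Q = ΔH = -2550.4 kJ/s = -2550.4 kW
Heat removed = 9181.5 MJ/h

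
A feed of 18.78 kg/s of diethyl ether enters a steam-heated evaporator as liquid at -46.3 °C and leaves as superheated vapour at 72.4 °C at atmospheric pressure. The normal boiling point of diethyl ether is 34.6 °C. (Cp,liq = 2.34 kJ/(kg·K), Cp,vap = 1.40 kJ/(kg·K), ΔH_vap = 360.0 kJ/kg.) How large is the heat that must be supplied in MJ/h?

Q = 40700 MJ/h

liquid -46.3→34.6 °C: 189.31 kJ/kg
vaporisation at 34.6 °C: 360 kJ/kg
vapour 34.6→72.4 °C: 52.92 kJ/kg
Δh = 189.31 + 360 + 52.92 = 602.23 kJ/kg
Q = ṁ·Δh = 18.78 kg/s × 602.23 kJ/kg = 11310 kJ/s
|Q| = 11310 kW = 40715 MJ/h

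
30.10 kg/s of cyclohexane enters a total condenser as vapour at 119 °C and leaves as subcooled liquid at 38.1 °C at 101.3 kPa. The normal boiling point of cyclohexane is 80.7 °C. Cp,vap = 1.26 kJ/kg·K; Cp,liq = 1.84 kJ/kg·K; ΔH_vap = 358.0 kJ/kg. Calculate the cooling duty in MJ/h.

vapour 119→80.7 °C: -48.258 kJ/kg
condensation at 80.7 °C: -358 kJ/kg
liquid 80.7→38.1 °C: -78.384 kJ/kg
Δh = -48.258 + -358 + -78.384 = -484.64 kJ/kg
Q = ṁ·Δh = 30.10 kg/s × -484.64 kJ/kg = -14588 kJ/s
|Q| = 14588 kW = 52516 MJ/h

Q_c = 52500 MJ/h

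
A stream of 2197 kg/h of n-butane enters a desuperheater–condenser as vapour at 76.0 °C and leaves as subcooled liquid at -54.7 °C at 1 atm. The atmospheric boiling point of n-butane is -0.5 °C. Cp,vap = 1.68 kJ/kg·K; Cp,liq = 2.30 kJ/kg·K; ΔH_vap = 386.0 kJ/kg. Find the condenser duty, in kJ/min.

vapour 76.0→-0.5 °C: -128.52 kJ/kg
condensation at -0.5 °C: -386 kJ/kg
liquid -0.5→-54.7 °C: -124.66 kJ/kg
Δh = -128.52 + -386 + -124.66 = -639.18 kJ/kg
Q = ṁ·Δh = 2197 kg/h × -639.18 kJ/kg = -1.4043e+06 kJ/h
|Q| = 390.08 kW = 23405 kJ/min

Q_c = 23400 kJ/min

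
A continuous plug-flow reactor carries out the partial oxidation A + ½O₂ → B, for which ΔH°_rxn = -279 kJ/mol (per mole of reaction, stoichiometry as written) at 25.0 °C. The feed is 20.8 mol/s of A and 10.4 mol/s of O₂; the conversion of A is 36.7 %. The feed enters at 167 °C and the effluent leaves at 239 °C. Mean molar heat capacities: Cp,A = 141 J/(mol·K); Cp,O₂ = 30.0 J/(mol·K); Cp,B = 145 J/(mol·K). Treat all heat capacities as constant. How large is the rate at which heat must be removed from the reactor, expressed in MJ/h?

Q_out = 6890 MJ/h

Extent of reaction ξ = 0.367 × 20.8 = 7.6336 mol/s
Reaction term: ξ·ΔH°_rxn = 7.6336 × -279 = -2129.8 kJ/s
Sensible, feed 167→25 °C: -460.76 kJ/s
Outlet flows (mol/s): A 13.166, O₂ 6.5832, B 7.6336
Sensible, products 25→239 °C: 676.42 kJ/s
Q = ΔH = -1914.1 kJ/s = -1914.1 kW
Heat removed = 6890.8 MJ/h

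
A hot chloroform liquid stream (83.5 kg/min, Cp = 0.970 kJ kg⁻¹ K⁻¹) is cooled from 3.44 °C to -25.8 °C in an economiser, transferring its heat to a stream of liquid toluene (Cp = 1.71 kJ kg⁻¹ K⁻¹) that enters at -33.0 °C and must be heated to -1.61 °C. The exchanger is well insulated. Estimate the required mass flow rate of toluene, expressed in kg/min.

Heat released by hot stream: Q = 83.5 × 0.970 × (3.44 − -25.8) = 2368.3 kJ/min
Energy balance on cold side (adiabatic exchanger): Q = ṁ_c·Cp_c·(T_c,out − T_c,in)
ṁ_c = 2368.3 / [1.71 × (-1.61 − -33.0)] = 44.121 kg/min

ṁ_c = 44.1 kg/min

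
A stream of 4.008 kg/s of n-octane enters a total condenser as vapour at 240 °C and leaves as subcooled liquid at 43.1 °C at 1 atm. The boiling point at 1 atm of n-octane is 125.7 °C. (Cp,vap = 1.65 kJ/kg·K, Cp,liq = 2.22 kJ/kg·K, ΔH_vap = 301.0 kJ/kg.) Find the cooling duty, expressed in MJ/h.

vapour 240→125.7 °C: -188.59 kJ/kg
condensation at 125.7 °C: -301 kJ/kg
liquid 125.7→43.1 °C: -183.37 kJ/kg
Δh = -188.59 + -301 + -183.37 = -672.97 kJ/kg
Q = ṁ·Δh = 4.008 kg/s × -672.97 kJ/kg = -2697.3 kJ/s
|Q| = 2697.3 kW = 9710.1 MJ/h

Q_c = 9710 MJ/h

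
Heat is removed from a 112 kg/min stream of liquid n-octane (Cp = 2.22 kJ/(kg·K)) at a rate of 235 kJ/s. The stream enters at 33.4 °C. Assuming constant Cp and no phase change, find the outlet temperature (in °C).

Q = 235 kJ/s = 14100 kJ/min
ΔT = Q/(ṁ·Cp) = 14100/(112×2.22) = 56.708 K
T_out = 33.4 − 56.708 = -23.308 °C

T_out = -23.3 °C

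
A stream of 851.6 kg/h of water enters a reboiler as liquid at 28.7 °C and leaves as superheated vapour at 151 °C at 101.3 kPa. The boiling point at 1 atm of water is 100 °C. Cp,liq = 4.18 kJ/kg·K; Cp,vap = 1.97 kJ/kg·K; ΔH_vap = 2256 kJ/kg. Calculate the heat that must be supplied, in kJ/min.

Q = 37700 kJ/min

liquid 28.7→100 °C: 298.03 kJ/kg
vaporisation at 100 °C: 2256 kJ/kg
vapour 100→151 °C: 100.47 kJ/kg
Δh = 298.03 + 2256 + 100.47 = 2654.5 kJ/kg
Q = ṁ·Δh = 851.6 kg/h × 2654.5 kJ/kg = 2.2606e+06 kJ/h
|Q| = 627.94 kW = 37676 kJ/min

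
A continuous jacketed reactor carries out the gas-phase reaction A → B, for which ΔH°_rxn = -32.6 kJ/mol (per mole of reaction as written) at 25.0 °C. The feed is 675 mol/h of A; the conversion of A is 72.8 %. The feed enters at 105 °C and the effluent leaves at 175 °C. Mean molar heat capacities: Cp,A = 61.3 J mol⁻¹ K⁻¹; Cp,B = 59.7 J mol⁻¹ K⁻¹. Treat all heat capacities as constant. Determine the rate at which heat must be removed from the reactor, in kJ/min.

Extent of reaction ξ = 0.728 × 675 = 491.4 mol/h
Reaction term: ξ·ΔH°_rxn = 491.4 × -32.6 = -16020 kJ/h
Sensible, feed 105→25 °C: -3310.2 kJ/h
Outlet flows (mol/h): A 183.6, B 491.4
Sensible, products 25→175 °C: 6088.7 kJ/h
Q = ΔH = -13241 kJ/h = -3.6781 kW
Heat removed = 220.69 kJ/min

Q_out = 221 kJ/min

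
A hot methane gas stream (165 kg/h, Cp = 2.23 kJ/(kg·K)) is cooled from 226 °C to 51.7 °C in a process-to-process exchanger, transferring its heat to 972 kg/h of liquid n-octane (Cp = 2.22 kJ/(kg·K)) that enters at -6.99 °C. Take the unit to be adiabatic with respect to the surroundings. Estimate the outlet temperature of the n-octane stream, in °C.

Heat released by hot stream: Q = 165 × 2.23 × (226 − 51.7) = 64134 kJ/h
Energy balance on cold side (adiabatic exchanger): Q = ṁ_c·Cp_c·(T_c,out − T_c,in)
T_c,out = -6.99 + 64134/(972 × 2.22) = 22.731 °C

T_c,out = 22.7 °C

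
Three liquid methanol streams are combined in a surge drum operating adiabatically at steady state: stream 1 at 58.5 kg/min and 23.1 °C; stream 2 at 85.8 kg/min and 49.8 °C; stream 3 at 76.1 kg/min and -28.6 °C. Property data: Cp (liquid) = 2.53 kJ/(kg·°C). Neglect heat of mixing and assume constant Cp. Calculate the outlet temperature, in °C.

Adiabatic, steady state ⇒ Σ ṁᵢCp,ᵢ(T_out − Tᵢ) = 0
Σ ṁᵢCp,ᵢTᵢ = 58.5×2.53×23.1 + 85.8×2.53×49.8 + 76.1×2.53×-28.6 = 8722.8
Σ ṁᵢCp,ᵢ = 58.5×2.53 + 85.8×2.53 + 76.1×2.53 = 557.61
T_out = 8722.8 / 557.61 = 15.643 °C

T_out = 15.6 °C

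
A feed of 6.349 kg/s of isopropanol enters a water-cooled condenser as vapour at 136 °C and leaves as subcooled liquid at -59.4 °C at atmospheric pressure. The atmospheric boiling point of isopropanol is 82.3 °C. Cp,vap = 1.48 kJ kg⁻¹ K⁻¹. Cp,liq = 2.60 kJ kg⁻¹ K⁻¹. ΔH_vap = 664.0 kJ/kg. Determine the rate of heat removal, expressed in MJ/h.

Q_c = 25400 MJ/h

vapour 136→82.3 °C: -79.476 kJ/kg
condensation at 82.3 °C: -664 kJ/kg
liquid 82.3→-59.4 °C: -368.42 kJ/kg
Δh = -79.476 + -664 + -368.42 = -1111.9 kJ/kg
Q = ṁ·Δh = 6.349 kg/s × -1111.9 kJ/kg = -7059.4 kJ/s
|Q| = 7059.4 kW = 25414 MJ/h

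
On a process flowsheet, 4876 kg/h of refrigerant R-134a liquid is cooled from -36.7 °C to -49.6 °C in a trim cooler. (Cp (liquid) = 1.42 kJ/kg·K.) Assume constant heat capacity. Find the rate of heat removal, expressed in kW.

Q_c = 24.8 kW

Q = ṁ·Cp·ΔT = 4876 × 1.42 × (-49.6 − -36.7) = -89319 kJ/h
Converting: 89319 / 3600 s = 24.811 kW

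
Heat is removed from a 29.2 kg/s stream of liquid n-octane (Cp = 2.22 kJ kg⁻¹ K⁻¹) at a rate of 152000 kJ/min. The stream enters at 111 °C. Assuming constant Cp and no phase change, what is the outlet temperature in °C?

T_out = 71.9 °C

Q = 152000 kJ/min = 2533.3 kJ/s
ΔT = Q/(ṁ·Cp) = 2533.3/(29.2×2.22) = 39.08 K
T_out = 111 − 39.08 = 71.92 °C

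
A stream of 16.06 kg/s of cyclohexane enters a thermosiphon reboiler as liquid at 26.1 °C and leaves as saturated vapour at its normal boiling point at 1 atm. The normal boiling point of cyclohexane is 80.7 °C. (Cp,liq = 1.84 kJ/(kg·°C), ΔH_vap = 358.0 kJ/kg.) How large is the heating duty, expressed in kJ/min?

liquid 26.1→80.7 °C: 100.46 kJ/kg
vaporisation at 80.7 °C: 358 kJ/kg
Δh = 100.46 + 358 = 458.46 kJ/kg
Q = ṁ·Δh = 16.06 kg/s × 458.46 kJ/kg = 7362.9 kJ/s
|Q| = 7362.9 kW = 441780 kJ/min

Q = 442000 kJ/min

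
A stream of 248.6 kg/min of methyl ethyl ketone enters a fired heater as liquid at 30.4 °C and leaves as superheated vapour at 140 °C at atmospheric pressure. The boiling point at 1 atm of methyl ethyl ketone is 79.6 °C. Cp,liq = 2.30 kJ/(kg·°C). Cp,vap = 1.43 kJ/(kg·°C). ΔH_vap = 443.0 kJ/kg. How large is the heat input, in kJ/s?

liquid 30.4→79.6 °C: 113.16 kJ/kg
vaporisation at 79.6 °C: 443 kJ/kg
vapour 79.6→140 °C: 86.372 kJ/kg
Δh = 113.16 + 443 + 86.372 = 642.53 kJ/kg
Q = ṁ·Δh = 248.6 kg/min × 642.53 kJ/kg = 159730 kJ/min
|Q| = 2662.2 kW

Q = 2660 kJ/s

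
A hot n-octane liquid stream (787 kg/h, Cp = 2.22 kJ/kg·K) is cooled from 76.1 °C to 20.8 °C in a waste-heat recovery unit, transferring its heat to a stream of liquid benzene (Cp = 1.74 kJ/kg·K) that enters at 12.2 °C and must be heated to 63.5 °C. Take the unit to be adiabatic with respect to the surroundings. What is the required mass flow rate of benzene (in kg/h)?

Heat released by hot stream: Q = 787 × 2.22 × (76.1 − 20.8) = 96617 kJ/h
Energy balance on cold side (adiabatic exchanger): Q = ṁ_c·Cp_c·(T_c,out − T_c,in)
ṁ_c = 96617 / [1.74 × (63.5 − 12.2)] = 1082.4 kg/h

ṁ_c = 1080 kg/h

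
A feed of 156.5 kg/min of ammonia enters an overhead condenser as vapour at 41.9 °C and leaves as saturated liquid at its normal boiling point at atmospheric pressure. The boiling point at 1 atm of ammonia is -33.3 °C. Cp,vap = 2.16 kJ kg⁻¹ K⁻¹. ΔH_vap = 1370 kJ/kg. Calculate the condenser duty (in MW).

Q_c = 4.00 MW

vapour 41.9→-33.3 °C: -162.43 kJ/kg
condensation at -33.3 °C: -1370 kJ/kg
Δh = -162.43 + -1370 = -1532.4 kJ/kg
Q = ṁ·Δh = 156.5 kg/min × -1532.4 kJ/kg = -239830 kJ/min
|Q| = 3997.1 kW = 3.9971 MW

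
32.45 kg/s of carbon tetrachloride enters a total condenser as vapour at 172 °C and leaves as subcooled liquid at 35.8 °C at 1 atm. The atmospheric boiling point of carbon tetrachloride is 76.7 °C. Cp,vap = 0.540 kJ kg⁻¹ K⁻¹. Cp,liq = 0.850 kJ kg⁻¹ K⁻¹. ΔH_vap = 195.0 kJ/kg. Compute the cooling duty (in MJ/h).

vapour 172→76.7 °C: -51.462 kJ/kg
condensation at 76.7 °C: -195 kJ/kg
liquid 76.7→35.8 °C: -34.765 kJ/kg
Δh = -51.462 + -195 + -34.765 = -281.23 kJ/kg
Q = ṁ·Δh = 32.45 kg/s × -281.23 kJ/kg = -9125.8 kJ/s
|Q| = 9125.8 kW = 32853 MJ/h

Q_c = 32900 MJ/h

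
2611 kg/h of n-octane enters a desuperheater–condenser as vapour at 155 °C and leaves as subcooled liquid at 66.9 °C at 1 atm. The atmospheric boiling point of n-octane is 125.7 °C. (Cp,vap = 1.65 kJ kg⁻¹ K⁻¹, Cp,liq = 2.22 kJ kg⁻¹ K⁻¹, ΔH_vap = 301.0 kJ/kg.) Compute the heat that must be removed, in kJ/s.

vapour 155→125.7 °C: -48.345 kJ/kg
condensation at 125.7 °C: -301 kJ/kg
liquid 125.7→66.9 °C: -130.54 kJ/kg
Δh = -48.345 + -301 + -130.54 = -479.88 kJ/kg
Q = ṁ·Δh = 2611 kg/h × -479.88 kJ/kg = -1.253e+06 kJ/h
|Q| = 348.05 kW

Q_c = 348 kJ/s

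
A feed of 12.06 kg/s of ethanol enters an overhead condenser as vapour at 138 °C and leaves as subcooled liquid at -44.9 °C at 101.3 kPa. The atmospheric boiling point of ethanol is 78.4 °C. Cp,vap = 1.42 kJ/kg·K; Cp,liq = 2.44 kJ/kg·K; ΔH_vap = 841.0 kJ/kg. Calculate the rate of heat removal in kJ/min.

Q_c = 887000 kJ/min

vapour 138→78.4 °C: -84.632 kJ/kg
condensation at 78.4 °C: -841 kJ/kg
liquid 78.4→-44.9 °C: -300.85 kJ/kg
Δh = -84.632 + -841 + -300.85 = -1226.5 kJ/kg
Q = ṁ·Δh = 12.06 kg/s × -1226.5 kJ/kg = -14791 kJ/s
|Q| = 14791 kW = 887480 kJ/min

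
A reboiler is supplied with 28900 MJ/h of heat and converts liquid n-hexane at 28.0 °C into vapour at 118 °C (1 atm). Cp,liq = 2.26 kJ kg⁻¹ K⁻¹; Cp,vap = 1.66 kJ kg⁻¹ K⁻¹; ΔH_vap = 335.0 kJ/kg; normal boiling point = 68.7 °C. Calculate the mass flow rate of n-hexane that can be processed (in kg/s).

ṁ = 15.8 kg/s

Δh = 2.26×(68.7−28.0) + 335.0 + 1.66×(118−68.7) = 508.82 kJ/kg
Q = 28900 MJ/h = 8027.8 kJ/s = 8027.8 kJ/s
ṁ = Q/Δh = 8027.8 / 508.82 = 15.777 kg/s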